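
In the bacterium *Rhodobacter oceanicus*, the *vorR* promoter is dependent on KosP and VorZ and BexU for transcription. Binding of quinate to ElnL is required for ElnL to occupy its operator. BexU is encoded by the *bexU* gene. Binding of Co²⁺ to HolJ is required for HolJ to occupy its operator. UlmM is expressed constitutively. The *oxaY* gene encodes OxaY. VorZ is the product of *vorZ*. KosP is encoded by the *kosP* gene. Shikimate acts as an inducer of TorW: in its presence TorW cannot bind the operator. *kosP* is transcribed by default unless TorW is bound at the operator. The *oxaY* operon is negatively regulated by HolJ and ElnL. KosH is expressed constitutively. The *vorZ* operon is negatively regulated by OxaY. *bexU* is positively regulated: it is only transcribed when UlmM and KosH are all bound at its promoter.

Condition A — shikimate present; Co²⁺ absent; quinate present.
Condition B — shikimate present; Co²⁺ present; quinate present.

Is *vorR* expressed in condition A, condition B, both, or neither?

Condition A:
Shikimate is present, so TorW is inactive.
With no repressor bound, *kosP* is transcribed.
So KosP is produced and active.
Co²⁺ is absent, so HolJ is inactive.
Quinate is present, so ElnL is active.
With repressor ElnL bound, *oxaY* is not transcribed.
So OxaY is not produced.
With no repressor bound, *vorZ* is transcribed.
So VorZ is produced and active.
UlmM is produced constitutively and is active.
KosH is produced constitutively and is active.
No repressor is bound and UlmM and KosH are active, so *bexU* is transcribed.
So BexU is produced and active.
No repressor is bound and KosP and VorZ and BexU are active, so *vorR* is transcribed.
→ *vorR* is ON in A.
Condition B:
Shikimate is present, so TorW is inactive.
With no repressor bound, *kosP* is transcribed.
So KosP is produced and active.
Co²⁺ is present, so HolJ is active.
Quinate is present, so ElnL is active.
With repressor HolJ bound, *oxaY* is not transcribed.
So OxaY is not produced.
With no repressor bound, *vorZ* is transcribed.
So VorZ is produced and active.
UlmM is produced constitutively and is active.
KosH is produced constitutively and is active.
No repressor is bound and UlmM and KosH are active, so *bexU* is transcribed.
So BexU is produced and active.
No repressor is bound and KosP and VorZ and BexU are active, so *vorR* is transcribed.
→ *vorR* is ON in B.

both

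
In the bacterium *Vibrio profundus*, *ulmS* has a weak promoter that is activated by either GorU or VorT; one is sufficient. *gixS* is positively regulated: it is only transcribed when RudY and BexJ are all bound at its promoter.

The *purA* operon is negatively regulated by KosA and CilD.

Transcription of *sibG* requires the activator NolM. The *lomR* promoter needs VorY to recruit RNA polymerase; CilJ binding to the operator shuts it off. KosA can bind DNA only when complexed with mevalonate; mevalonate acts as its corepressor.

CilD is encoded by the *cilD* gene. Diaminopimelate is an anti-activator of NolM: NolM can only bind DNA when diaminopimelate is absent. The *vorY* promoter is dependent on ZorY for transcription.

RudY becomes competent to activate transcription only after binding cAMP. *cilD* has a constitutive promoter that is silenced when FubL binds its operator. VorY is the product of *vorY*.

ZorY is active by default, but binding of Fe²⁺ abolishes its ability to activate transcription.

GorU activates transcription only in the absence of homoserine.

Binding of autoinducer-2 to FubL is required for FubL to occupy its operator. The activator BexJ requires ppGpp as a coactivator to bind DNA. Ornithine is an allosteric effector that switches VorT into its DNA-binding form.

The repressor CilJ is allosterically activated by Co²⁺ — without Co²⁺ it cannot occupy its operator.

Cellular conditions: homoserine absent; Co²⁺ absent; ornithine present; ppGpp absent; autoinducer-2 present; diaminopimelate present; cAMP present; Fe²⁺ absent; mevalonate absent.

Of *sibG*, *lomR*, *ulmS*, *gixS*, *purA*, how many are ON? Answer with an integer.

Diaminopimelate is present, so NolM is inactive.
Required activator NolM is absent, so *sibG* is not transcribed.
→ *sibG* is OFF.
Co²⁺ is absent, so CilJ is inactive.
Fe²⁺ is absent, so ZorY is active.
No repressor is bound and ZorY is active, so *vorY* is transcribed.
So VorY is produced and active.
No repressor is bound and VorY is active, so *lomR* is transcribed.
→ *lomR* is ON.
Homoserine is absent, so GorU is active.
Ornithine is present, so VorT is active.
Activator GorU is present, so *ulmS* is transcribed.
→ *ulmS* is ON.
cAMP is present, so RudY is active.
ppGpp is absent, so BexJ is inactive.
Required activator BexJ is absent, so *gixS* is not transcribed.
→ *gixS* is OFF.
Mevalonate is absent, so KosA is inactive.
Autoinducer-2 is present, so FubL is active.
With repressor FubL bound, *cilD* is not transcribed.
So CilD is not produced.
With no repressor bound, *purA* is transcribed.
→ *purA* is ON.
3 of the 5 genes are transcribed.

3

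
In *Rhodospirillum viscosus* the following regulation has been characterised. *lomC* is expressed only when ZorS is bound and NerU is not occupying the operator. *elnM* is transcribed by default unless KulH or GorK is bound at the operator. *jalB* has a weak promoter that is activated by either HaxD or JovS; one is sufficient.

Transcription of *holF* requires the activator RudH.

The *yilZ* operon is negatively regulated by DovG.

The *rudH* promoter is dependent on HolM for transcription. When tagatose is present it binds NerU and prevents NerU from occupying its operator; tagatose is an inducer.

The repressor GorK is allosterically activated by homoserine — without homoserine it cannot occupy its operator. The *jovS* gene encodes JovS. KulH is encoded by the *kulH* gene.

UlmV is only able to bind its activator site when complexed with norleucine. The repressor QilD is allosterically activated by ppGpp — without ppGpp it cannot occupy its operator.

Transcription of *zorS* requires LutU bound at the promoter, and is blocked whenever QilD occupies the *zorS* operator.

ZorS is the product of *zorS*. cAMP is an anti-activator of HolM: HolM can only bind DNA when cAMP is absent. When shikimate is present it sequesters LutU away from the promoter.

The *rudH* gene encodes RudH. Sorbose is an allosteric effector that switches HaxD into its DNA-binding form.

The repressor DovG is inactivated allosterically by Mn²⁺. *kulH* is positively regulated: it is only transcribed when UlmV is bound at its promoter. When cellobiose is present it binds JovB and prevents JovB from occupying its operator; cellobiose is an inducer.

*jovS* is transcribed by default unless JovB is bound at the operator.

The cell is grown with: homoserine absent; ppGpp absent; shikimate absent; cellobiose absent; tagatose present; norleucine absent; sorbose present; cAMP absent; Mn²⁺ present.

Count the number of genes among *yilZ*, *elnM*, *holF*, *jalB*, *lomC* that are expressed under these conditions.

5

Mn²⁺ is present, so DovG is inactive.
With no repressor bound, *yilZ* is transcribed.
→ *yilZ* is ON.
Norleucine is absent, so UlmV is inactive.
Required activator UlmV is absent, so *kulH* is not transcribed.
So KulH is not produced.
Homoserine is absent, so GorK is inactive.
With no repressor bound, *elnM* is transcribed.
→ *elnM* is ON.
cAMP is absent, so HolM is active.
No repressor is bound and HolM is active, so *rudH* is transcribed.
So RudH is produced and active.
No repressor is bound and RudH is active, so *holF* is transcribed.
→ *holF* is ON.
Sorbose is present, so HaxD is active.
Cellobiose is absent, so JovB is active.
With repressor JovB bound, *jovS* is not transcribed.
So JovS is not produced.
Activator HaxD is present, so *jalB* is transcribed.
→ *jalB* is ON.
Tagatose is present, so NerU is inactive.
ppGpp is absent, so QilD is inactive.
Shikimate is absent, so LutU is active.
No repressor is bound and LutU is active, so *zorS* is transcribed.
So ZorS is produced and active.
No repressor is bound and ZorS is active, so *lomC* is transcribed.
→ *lomC* is ON.
5 of the 5 genes are transcribed.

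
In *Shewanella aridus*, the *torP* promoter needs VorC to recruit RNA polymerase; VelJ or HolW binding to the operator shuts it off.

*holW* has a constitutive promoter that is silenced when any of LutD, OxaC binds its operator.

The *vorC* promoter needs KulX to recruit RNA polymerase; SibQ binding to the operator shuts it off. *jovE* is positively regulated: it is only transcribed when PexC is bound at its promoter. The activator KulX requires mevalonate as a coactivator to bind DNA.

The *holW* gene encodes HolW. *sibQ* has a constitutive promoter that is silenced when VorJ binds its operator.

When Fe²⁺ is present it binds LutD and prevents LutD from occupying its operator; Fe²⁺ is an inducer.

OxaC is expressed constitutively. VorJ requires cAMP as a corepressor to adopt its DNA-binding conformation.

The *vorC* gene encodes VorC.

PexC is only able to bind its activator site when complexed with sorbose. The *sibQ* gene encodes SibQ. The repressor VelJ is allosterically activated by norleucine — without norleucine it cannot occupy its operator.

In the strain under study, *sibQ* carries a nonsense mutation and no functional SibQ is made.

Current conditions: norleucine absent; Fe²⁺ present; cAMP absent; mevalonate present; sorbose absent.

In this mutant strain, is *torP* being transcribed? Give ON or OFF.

Mevalonate is present, so KulX is active.
SibQ is non-functional in this strain, so it has no effect.
No repressor is bound and KulX is active, so *vorC* is transcribed.
So VorC is produced and active.
Norleucine is absent, so VelJ is inactive.
Fe²⁺ is present, so LutD is inactive.
OxaC is produced constitutively and is active.
With repressor OxaC bound, *holW* is not transcribed.
So HolW is not produced.
No repressor is bound and VorC is active, so *torP* is transcribed.

ON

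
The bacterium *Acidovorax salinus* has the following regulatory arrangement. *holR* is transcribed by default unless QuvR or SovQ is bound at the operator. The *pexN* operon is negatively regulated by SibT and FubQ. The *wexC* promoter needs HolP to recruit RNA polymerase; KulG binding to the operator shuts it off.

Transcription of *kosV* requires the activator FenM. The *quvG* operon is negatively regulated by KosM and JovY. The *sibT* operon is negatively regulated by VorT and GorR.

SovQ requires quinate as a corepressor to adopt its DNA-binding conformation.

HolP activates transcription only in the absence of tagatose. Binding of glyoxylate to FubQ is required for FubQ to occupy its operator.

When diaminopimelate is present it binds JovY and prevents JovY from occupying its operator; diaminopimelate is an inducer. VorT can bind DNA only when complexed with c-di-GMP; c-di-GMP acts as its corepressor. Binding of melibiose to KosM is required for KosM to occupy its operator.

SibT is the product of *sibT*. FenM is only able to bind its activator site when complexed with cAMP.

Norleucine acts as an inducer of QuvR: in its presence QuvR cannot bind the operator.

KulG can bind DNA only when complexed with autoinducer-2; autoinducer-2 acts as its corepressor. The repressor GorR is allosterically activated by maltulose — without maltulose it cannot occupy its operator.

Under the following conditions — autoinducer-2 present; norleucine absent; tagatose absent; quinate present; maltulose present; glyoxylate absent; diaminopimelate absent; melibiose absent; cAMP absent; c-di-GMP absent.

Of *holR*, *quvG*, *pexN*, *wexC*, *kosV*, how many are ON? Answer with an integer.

1

Norleucine is absent, so QuvR is active.
Quinate is present, so SovQ is active.
With repressor QuvR bound, *holR* is not transcribed.
→ *holR* is OFF.
Melibiose is absent, so KosM is inactive.
Diaminopimelate is absent, so JovY is active.
With repressor JovY bound, *quvG* is not transcribed.
→ *quvG* is OFF.
c-di-GMP is absent, so VorT is inactive.
Maltulose is present, so GorR is active.
With repressor GorR bound, *sibT* is not transcribed.
So SibT is not produced.
Glyoxylate is absent, so FubQ is inactive.
With no repressor bound, *pexN* is transcribed.
→ *pexN* is ON.
Autoinducer-2 is present, so KulG is active.
Tagatose is absent, so HolP is active.
With repressor KulG bound, *wexC* is not transcribed.
→ *wexC* is OFF.
cAMP is absent, so FenM is inactive.
Required activator FenM is absent, so *kosV* is not transcribed.
→ *kosV* is OFF.
1 of the 5 genes is transcribed.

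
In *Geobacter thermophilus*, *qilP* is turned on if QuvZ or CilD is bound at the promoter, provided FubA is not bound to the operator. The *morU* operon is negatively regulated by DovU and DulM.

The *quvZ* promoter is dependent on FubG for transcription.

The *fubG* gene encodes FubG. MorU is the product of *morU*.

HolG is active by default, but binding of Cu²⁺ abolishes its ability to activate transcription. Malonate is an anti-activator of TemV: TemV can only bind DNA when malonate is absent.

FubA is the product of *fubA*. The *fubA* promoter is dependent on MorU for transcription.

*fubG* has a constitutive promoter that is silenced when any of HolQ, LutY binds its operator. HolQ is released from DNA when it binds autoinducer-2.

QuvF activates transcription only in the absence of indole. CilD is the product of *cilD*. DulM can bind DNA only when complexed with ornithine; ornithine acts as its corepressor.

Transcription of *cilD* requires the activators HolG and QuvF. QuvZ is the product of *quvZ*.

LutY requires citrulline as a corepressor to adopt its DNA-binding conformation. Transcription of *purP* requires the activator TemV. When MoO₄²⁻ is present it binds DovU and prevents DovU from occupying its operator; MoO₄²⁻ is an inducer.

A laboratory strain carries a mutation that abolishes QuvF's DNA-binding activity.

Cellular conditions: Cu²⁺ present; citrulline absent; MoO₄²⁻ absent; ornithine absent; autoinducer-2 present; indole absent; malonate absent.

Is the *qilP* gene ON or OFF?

Autoinducer-2 is present, so HolQ is inactive.
Citrulline is absent, so LutY is inactive.
With no repressor bound, *fubG* is transcribed.
So FubG is produced and active.
No repressor is bound and FubG is active, so *quvZ* is transcribed.
So QuvZ is produced and active.
Cu²⁺ is present, so HolG is inactive.
QuvF is non-functional in this strain, so it has no effect.
Required activator HolG is absent, so *cilD* is not transcribed.
So CilD is not produced.
MoO₄²⁻ is absent, so DovU is active.
Ornithine is absent, so DulM is inactive.
With repressor DovU bound, *morU* is not transcribed.
So MorU is not produced.
Required activator MorU is absent, so *fubA* is not transcribed.
So FubA is not produced.
Activator QuvZ is present, so *qilP* is transcribed.

ON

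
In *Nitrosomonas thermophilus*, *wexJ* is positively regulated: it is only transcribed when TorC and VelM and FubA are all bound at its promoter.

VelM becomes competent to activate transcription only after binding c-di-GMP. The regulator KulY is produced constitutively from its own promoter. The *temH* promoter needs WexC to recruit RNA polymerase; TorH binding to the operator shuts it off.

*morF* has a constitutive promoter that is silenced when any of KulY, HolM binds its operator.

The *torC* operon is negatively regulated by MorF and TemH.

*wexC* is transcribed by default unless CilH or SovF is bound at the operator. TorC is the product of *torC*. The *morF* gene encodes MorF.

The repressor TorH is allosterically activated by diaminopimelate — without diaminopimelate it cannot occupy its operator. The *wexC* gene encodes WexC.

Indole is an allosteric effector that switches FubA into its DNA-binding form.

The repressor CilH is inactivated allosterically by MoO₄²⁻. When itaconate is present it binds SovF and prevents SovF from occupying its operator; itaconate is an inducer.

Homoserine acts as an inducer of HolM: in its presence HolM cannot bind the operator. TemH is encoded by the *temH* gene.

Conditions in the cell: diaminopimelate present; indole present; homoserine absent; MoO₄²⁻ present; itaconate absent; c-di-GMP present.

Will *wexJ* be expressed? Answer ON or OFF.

KulY is produced constitutively and is active.
Homoserine is absent, so HolM is active.
With repressor KulY bound, *morF* is not transcribed.
So MorF is not produced.
Diaminopimelate is present, so TorH is active.
MoO₄²⁻ is present, so CilH is inactive.
Itaconate is absent, so SovF is active.
With repressor SovF bound, *wexC* is not transcribed.
So WexC is not produced.
With repressor TorH bound, *temH* is not transcribed.
So TemH is not produced.
With no repressor bound, *torC* is transcribed.
So TorC is produced and active.
c-di-GMP is present, so VelM is active.
Indole is present, so FubA is active.
No repressor is bound and TorC and VelM and FubA are active, so *wexJ* is transcribed.

ON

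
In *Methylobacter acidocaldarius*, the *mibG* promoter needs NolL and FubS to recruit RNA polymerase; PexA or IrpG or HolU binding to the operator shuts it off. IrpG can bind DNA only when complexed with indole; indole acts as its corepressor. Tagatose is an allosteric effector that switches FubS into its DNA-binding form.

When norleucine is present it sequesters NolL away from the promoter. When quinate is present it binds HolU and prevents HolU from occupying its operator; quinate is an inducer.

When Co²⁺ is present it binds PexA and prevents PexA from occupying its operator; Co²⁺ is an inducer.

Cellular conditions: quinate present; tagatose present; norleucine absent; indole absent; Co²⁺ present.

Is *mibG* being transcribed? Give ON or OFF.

Co²⁺ is present, so PexA is inactive.
Norleucine is absent, so NolL is active.
Indole is absent, so IrpG is inactive.
Tagatose is present, so FubS is active.
Quinate is present, so HolU is inactive.
No repressor is bound and NolL and FubS are active, so *mibG* is transcribed.

ON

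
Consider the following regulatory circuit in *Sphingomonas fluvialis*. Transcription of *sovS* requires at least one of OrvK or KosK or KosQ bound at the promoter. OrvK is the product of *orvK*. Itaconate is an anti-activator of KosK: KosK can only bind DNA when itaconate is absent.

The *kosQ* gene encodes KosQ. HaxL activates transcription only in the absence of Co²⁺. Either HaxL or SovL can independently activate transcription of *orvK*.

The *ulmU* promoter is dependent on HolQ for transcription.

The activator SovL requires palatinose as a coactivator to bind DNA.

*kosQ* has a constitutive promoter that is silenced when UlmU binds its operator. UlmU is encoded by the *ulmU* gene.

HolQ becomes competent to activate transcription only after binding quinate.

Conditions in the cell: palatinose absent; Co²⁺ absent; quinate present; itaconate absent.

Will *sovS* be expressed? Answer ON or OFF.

Co²⁺ is absent, so HaxL is active.
Palatinose is absent, so SovL is inactive.
Activator HaxL is present, so *orvK* is transcribed.
So OrvK is produced and active.
Itaconate is absent, so KosK is active.
Quinate is present, so HolQ is active.
No repressor is bound and HolQ is active, so *ulmU* is transcribed.
So UlmU is produced and active.
With repressor UlmU bound, *kosQ* is not transcribed.
So KosQ is not produced.
Activator OrvK is present, so *sovS* is transcribed.

ON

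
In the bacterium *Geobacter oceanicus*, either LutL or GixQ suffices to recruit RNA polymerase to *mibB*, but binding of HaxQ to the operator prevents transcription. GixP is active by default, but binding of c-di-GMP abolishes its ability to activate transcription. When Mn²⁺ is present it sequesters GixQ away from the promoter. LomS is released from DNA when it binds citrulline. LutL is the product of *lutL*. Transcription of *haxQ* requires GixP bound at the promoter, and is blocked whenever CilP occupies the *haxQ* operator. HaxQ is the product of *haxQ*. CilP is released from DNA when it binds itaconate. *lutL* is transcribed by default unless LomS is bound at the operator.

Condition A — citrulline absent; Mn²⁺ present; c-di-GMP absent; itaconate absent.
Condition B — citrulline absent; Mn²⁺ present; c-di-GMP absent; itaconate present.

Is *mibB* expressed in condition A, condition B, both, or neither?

Condition A:
Citrulline is absent, so LomS is active.
With repressor LomS bound, *lutL* is not transcribed.
So LutL is not produced.
Mn²⁺ is present, so GixQ is inactive.
c-di-GMP is absent, so GixP is active.
Itaconate is absent, so CilP is active.
With repressor CilP bound, *haxQ* is not transcribed.
So HaxQ is not produced.
No activator is available at the *mibB* promoter, so *mibB* is not transcribed.
→ *mibB* is OFF in A.
Condition B:
Citrulline is absent, so LomS is active.
With repressor LomS bound, *lutL* is not transcribed.
So LutL is not produced.
Mn²⁺ is present, so GixQ is inactive.
c-di-GMP is absent, so GixP is active.
Itaconate is present, so CilP is inactive.
No repressor is bound and GixP is active, so *haxQ* is transcribed.
So HaxQ is produced and active.
With repressor HaxQ bound, *mibB* is not transcribed.
→ *mibB* is OFF in B.

neither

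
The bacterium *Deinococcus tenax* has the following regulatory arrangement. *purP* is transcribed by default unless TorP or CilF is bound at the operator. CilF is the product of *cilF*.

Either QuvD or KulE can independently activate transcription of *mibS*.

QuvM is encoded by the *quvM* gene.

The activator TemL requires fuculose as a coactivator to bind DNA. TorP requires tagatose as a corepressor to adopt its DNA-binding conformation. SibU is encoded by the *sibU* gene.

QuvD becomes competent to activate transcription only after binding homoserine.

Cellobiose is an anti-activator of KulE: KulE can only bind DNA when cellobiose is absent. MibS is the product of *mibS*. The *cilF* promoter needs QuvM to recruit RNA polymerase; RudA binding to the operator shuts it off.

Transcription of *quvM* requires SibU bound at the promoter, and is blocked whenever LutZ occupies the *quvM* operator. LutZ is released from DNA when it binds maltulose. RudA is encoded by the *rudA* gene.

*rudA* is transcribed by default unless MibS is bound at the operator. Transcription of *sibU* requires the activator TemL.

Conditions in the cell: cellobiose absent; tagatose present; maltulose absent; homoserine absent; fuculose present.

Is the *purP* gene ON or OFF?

Tagatose is present, so TorP is active.
Fuculose is present, so TemL is active.
No repressor is bound and TemL is active, so *sibU* is transcribed.
So SibU is produced and active.
Maltulose is absent, so LutZ is active.
With repressor LutZ bound, *quvM* is not transcribed.
So QuvM is not produced.
Homoserine is absent, so QuvD is inactive.
Cellobiose is absent, so KulE is active.
Activator KulE is present, so *mibS* is transcribed.
So MibS is produced and active.
With repressor MibS bound, *rudA* is not transcribed.
So RudA is not produced.
Required activator QuvM is absent, so *cilF* is not transcribed.
So CilF is not produced.
With repressor TorP bound, *purP* is not transcribed.

OFF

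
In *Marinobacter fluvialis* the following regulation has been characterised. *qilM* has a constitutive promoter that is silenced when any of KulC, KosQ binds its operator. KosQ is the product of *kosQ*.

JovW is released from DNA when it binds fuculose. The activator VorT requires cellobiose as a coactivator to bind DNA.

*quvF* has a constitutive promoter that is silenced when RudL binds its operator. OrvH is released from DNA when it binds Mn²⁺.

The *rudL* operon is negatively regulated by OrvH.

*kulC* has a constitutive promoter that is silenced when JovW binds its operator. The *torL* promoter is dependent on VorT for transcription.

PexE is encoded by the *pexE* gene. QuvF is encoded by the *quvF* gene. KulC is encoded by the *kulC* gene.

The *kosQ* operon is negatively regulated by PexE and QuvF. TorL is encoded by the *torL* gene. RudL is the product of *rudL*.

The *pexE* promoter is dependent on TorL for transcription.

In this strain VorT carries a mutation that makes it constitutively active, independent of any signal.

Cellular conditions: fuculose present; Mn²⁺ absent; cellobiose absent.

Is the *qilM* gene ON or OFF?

OFF

Fuculose is present, so JovW is inactive.
With no repressor bound, *kulC* is transcribed.
So KulC is produced and active.
VorT is constitutively active in this strain.
No repressor is bound and VorT is active, so *torL* is transcribed.
So TorL is produced and active.
No repressor is bound and TorL is active, so *pexE* is transcribed.
So PexE is produced and active.
Mn²⁺ is absent, so OrvH is active.
With repressor OrvH bound, *rudL* is not transcribed.
So RudL is not produced.
With no repressor bound, *quvF* is transcribed.
So QuvF is produced and active.
With repressor PexE bound, *kosQ* is not transcribed.
So KosQ is not produced.
With repressor KulC bound, *qilM* is not transcribed.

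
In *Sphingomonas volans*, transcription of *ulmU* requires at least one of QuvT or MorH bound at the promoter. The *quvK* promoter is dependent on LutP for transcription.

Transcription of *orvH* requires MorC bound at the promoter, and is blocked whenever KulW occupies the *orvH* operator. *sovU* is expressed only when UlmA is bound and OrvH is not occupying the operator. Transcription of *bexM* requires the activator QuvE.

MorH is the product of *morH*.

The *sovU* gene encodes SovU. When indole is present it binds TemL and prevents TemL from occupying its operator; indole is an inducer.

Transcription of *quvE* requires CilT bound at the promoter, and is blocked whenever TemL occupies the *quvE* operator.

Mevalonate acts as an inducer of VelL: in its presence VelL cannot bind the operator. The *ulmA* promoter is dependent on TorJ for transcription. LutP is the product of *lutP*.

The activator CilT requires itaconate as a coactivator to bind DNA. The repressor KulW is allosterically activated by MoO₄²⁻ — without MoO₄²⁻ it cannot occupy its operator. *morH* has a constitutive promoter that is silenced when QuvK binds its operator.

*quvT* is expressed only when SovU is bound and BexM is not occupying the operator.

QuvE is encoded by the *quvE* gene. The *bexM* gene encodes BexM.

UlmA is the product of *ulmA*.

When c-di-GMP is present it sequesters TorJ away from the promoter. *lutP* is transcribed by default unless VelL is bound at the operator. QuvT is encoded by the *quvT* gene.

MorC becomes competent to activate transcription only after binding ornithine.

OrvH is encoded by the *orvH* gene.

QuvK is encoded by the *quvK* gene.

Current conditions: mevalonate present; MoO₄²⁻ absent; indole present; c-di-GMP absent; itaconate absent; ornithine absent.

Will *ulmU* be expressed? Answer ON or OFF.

ON

Itaconate is absent, so CilT is inactive.
Indole is present, so TemL is inactive.
Required activator CilT is absent, so *quvE* is not transcribed.
So QuvE is not produced.
Required activator QuvE is absent, so *bexM* is not transcribed.
So BexM is not produced.
c-di-GMP is absent, so TorJ is active.
No repressor is bound and TorJ is active, so *ulmA* is transcribed.
So UlmA is produced and active.
Ornithine is absent, so MorC is inactive.
MoO₄²⁻ is absent, so KulW is inactive.
Required activator MorC is absent, so *orvH* is not transcribed.
So OrvH is not produced.
No repressor is bound and UlmA is active, so *sovU* is transcribed.
So SovU is produced and active.
No repressor is bound and SovU is active, so *quvT* is transcribed.
So QuvT is produced and active.
Mevalonate is present, so VelL is inactive.
With no repressor bound, *lutP* is transcribed.
So LutP is produced and active.
No repressor is bound and LutP is active, so *quvK* is transcribed.
So QuvK is produced and active.
With repressor QuvK bound, *morH* is not transcribed.
So MorH is not produced.
Activator QuvT is present, so *ulmU* is transcribed.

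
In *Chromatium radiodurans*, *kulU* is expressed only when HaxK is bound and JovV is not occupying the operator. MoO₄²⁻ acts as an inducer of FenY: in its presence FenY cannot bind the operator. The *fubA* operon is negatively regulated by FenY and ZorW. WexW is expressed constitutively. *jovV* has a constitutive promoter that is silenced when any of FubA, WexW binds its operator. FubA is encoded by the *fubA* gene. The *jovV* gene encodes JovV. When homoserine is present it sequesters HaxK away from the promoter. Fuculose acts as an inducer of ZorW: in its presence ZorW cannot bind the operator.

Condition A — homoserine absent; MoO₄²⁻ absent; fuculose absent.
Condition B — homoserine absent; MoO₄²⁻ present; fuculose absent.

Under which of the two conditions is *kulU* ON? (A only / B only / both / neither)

both

Condition A:
Homoserine is absent, so HaxK is active.
MoO₄²⁻ is absent, so FenY is active.
Fuculose is absent, so ZorW is active.
With repressor FenY bound, *fubA* is not transcribed.
So FubA is not produced.
WexW is produced constitutively and is active.
With repressor WexW bound, *jovV* is not transcribed.
So JovV is not produced.
No repressor is bound and HaxK is active, so *kulU* is transcribed.
→ *kulU* is ON in A.
Condition B:
Homoserine is absent, so HaxK is active.
MoO₄²⁻ is present, so FenY is inactive.
Fuculose is absent, so ZorW is active.
With repressor ZorW bound, *fubA* is not transcribed.
So FubA is not produced.
WexW is produced constitutively and is active.
With repressor WexW bound, *jovV* is not transcribed.
So JovV is not produced.
No repressor is bound and HaxK is active, so *kulU* is transcribed.
→ *kulU* is ON in B.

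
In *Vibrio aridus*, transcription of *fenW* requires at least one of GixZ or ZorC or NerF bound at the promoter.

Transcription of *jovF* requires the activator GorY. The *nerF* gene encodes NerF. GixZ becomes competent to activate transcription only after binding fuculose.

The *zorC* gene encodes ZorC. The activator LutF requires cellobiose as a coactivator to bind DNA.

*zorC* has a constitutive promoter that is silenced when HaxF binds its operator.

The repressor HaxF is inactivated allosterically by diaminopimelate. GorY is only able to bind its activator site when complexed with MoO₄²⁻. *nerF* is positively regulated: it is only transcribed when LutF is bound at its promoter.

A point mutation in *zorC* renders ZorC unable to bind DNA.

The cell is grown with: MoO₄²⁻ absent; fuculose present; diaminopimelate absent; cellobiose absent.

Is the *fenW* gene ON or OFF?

Fuculose is present, so GixZ is active.
ZorC is non-functional in this strain, so it has no effect.
Cellobiose is absent, so LutF is inactive.
Required activator LutF is absent, so *nerF* is not transcribed.
So NerF is not produced.
Activator GixZ is present, so *fenW* is transcribed.

ON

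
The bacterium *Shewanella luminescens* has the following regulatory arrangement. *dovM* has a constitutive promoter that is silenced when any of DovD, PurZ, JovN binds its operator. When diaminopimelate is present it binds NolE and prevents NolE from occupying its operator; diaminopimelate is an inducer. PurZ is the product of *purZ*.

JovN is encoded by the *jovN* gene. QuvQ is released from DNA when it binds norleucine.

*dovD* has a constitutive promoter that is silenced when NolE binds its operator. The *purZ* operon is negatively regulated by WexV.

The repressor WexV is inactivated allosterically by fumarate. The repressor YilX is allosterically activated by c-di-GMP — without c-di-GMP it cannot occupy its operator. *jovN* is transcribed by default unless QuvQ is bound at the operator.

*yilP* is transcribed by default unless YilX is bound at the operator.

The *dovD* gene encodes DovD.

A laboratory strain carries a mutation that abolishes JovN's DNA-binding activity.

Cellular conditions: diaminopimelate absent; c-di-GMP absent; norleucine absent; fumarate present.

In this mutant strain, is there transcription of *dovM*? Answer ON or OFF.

OFF

Diaminopimelate is absent, so NolE is active.
With repressor NolE bound, *dovD* is not transcribed.
So DovD is not produced.
Fumarate is present, so WexV is inactive.
With no repressor bound, *purZ* is transcribed.
So PurZ is produced and active.
JovN is non-functional in this strain, so it has no effect.
With repressor PurZ bound, *dovM* is not transcribed.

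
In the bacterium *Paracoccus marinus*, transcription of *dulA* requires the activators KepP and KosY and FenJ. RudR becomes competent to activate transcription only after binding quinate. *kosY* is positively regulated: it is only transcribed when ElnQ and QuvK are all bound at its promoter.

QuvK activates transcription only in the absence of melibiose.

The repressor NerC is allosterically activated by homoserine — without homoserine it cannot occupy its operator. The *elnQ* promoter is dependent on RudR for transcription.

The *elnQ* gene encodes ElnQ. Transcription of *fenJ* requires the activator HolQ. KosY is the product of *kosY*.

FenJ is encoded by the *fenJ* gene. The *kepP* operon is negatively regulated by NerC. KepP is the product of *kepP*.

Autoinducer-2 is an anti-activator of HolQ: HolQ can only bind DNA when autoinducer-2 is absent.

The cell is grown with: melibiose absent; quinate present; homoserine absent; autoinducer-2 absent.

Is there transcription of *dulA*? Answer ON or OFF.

ON

Homoserine is absent, so NerC is inactive.
With no repressor bound, *kepP* is transcribed.
So KepP is produced and active.
Quinate is present, so RudR is active.
No repressor is bound and RudR is active, so *elnQ* is transcribed.
So ElnQ is produced and active.
Melibiose is absent, so QuvK is active.
No repressor is bound and ElnQ and QuvK are active, so *kosY* is transcribed.
So KosY is produced and active.
Autoinducer-2 is absent, so HolQ is active.
No repressor is bound and HolQ is active, so *fenJ* is transcribed.
So FenJ is produced and active.
No repressor is bound and KepP and KosY and FenJ are active, so *dulA* is transcribed.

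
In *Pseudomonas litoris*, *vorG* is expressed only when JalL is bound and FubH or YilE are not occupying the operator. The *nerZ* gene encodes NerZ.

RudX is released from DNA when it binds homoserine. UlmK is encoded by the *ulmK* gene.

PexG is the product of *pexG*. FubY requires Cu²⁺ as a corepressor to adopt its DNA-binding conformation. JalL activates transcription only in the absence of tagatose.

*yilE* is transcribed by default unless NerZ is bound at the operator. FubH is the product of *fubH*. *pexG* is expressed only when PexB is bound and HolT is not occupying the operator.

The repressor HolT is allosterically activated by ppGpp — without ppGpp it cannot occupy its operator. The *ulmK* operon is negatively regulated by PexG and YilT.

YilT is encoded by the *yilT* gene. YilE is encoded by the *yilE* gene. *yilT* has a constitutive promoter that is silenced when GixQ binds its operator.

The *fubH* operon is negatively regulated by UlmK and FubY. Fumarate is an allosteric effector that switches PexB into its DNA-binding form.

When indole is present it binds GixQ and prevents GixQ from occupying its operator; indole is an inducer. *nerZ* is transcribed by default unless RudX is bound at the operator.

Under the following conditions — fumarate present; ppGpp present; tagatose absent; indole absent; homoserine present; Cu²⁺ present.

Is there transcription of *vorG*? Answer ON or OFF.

ON

Fumarate is present, so PexB is active.
ppGpp is present, so HolT is active.
With repressor HolT bound, *pexG* is not transcribed.
So PexG is not produced.
Indole is absent, so GixQ is active.
With repressor GixQ bound, *yilT* is not transcribed.
So YilT is not produced.
With no repressor bound, *ulmK* is transcribed.
So UlmK is produced and active.
Cu²⁺ is present, so FubY is active.
With repressor UlmK bound, *fubH* is not transcribed.
So FubH is not produced.
Tagatose is absent, so JalL is active.
Homoserine is present, so RudX is inactive.
With no repressor bound, *nerZ* is transcribed.
So NerZ is produced and active.
With repressor NerZ bound, *yilE* is not transcribed.
So YilE is not produced.
No repressor is bound and JalL is active, so *vorG* is transcribed.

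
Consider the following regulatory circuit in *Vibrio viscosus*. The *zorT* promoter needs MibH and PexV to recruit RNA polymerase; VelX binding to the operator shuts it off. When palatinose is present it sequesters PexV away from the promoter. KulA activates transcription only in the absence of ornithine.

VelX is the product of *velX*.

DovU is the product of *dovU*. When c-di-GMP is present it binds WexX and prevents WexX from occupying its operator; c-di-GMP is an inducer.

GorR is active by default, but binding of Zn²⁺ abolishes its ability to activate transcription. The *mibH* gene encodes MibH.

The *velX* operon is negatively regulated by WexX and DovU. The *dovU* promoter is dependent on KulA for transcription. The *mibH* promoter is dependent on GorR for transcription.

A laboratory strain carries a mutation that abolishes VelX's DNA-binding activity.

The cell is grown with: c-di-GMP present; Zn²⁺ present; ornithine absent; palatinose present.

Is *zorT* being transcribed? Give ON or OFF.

OFF

Zn²⁺ is present, so GorR is inactive.
Required activator GorR is absent, so *mibH* is not transcribed.
So MibH is not produced.
Palatinose is present, so PexV is inactive.
VelX is non-functional in this strain, so it has no effect.
Required activator MibH is absent, so *zorT* is not transcribed.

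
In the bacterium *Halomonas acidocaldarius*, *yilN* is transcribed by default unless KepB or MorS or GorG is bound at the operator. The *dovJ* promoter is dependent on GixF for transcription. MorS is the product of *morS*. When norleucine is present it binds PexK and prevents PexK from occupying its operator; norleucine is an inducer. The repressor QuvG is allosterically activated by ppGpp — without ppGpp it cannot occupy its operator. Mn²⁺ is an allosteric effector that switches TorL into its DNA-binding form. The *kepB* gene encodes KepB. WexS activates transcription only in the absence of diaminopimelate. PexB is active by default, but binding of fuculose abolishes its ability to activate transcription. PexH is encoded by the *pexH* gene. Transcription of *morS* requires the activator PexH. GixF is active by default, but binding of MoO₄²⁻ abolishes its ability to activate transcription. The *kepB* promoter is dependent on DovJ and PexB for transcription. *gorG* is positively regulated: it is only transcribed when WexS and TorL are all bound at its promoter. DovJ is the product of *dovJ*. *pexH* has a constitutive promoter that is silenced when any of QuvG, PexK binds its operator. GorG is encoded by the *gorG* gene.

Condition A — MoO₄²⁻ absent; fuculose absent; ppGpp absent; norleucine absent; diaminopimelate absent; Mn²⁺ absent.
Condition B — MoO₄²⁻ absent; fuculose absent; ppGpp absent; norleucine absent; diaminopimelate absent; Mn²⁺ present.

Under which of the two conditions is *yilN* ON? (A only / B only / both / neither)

neither

Condition A:
MoO₄²⁻ is absent, so GixF is active.
No repressor is bound and GixF is active, so *dovJ* is transcribed.
So DovJ is produced and active.
Fuculose is absent, so PexB is active.
No repressor is bound and DovJ and PexB are active, so *kepB* is transcribed.
So KepB is produced and active.
ppGpp is absent, so QuvG is inactive.
Norleucine is absent, so PexK is active.
With repressor PexK bound, *pexH* is not transcribed.
So PexH is not produced.
Required activator PexH is absent, so *morS* is not transcribed.
So MorS is not produced.
Diaminopimelate is absent, so WexS is active.
Mn²⁺ is absent, so TorL is inactive.
Required activator TorL is absent, so *gorG* is not transcribed.
So GorG is not produced.
With repressor KepB bound, *yilN* is not transcribed.
→ *yilN* is OFF in A.
Condition B:
MoO₄²⁻ is absent, so GixF is active.
No repressor is bound and GixF is active, so *dovJ* is transcribed.
So DovJ is produced and active.
Fuculose is absent, so PexB is active.
No repressor is bound and DovJ and PexB are active, so *kepB* is transcribed.
So KepB is produced and active.
ppGpp is absent, so QuvG is inactive.
Norleucine is absent, so PexK is active.
With repressor PexK bound, *pexH* is not transcribed.
So PexH is not produced.
Required activator PexH is absent, so *morS* is not transcribed.
So MorS is not produced.
Diaminopimelate is absent, so WexS is active.
Mn²⁺ is present, so TorL is active.
No repressor is bound and WexS and TorL are active, so *gorG* is transcribed.
So GorG is produced and active.
With repressor KepB bound, *yilN* is not transcribed.
→ *yilN* is OFF in B.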